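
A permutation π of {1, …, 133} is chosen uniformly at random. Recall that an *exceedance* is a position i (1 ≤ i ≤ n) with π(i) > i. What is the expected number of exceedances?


Write X = Σ_{i=1}^{133} X_i, where X_i = 1_{π(i) > i}.
For each fixed i, π(i) is uniform over {1, …, 133} (marginal of a uniform permutation), so P[π(i) > i] = (n − i)/n. Summing: Σ_{i=1}^{133} (n − i)/n = (0 + 1 + … + 132)/133 = 133(133 − 1)/(2·133) = (133 − 1)/2.
Hence E[X] = Σ_{i=1}^{133} (133 − i)/133 = 66 ≈ 66.000000.

E[X] = 66 = 66.000000.


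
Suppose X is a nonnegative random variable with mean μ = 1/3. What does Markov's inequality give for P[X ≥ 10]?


μ = E[X] = 1/3, a = 10.
Markov: P[X ≥ 10] ≤ μ/a = (1/3)/10 = 1/30.
Numerically: ≈ 0.03333.
(Since a = 10 > μ = 0.33333, the bound 1/30 is < 1 and informative.)

P[X ≥ 10] ≤ 1/30 ≈ 0.03333.


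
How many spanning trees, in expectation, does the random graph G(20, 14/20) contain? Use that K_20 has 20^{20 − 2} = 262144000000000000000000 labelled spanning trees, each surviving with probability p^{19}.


K_20 has 20^{20 − 2} = 262144000000000000000000 labelled spanning trees.
For each such spanning tree H, let X_H = 1 if all 19 edges of H are present in G. Then P[X_H = 1] = p^{19} = (7/10)^{19} = 11398895185373143/10000000000000000000.
By linearity: E[X] = Σ_H E[X_H] = 262144000000000000000000 · p^{19} = 262144000000000000000000 · 11398895185373143/10000000000000000000 = 1494075989737228599296/5.
Numerically: E[X] ≈ 2.98815e+20.

E[X] = 262144000000000000000000 · (7/10)^{19} = 1494075989737228599296/5 ≈ 2.98815e+20.


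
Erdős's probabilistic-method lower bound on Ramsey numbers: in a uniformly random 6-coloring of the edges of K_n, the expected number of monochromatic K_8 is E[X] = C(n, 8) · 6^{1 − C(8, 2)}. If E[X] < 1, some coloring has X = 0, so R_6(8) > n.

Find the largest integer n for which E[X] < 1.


We need C(n, 8) · 6^{1 − 28} < 1, i.e. C(n, 8) < 6^{28 − 1} = 1023490369077469249536.
Check values of n near the boundary:
  n = 1594: C(1594, 8) = 1015652773590544255167; 1015652773590544255167 < 1023490369077469249536? YES
  n = 1595: C(1595, 8) = 1020772636343363633895; 1020772636343363633895 < 1023490369077469249536? YES
  n = 1596: C(1596, 8) = 1025915067760710553965; 1025915067760710553965 < 1023490369077469249536? NO
  n = 1597: C(1597, 8) = 1031080153060953275445; 1031080153060953275445 < 1023490369077469249536? NO
The largest n with C(n, 8) < 1023490369077469249536 is n = 1595 (where E[X] = 113419181815929292655/113721152119718805504 ≈ 0.997345). Hence R_6(8) > 1595, i.e. R_6(8) ≥ 1596.

Largest n = 1595; hence R_6(8) > 1595.


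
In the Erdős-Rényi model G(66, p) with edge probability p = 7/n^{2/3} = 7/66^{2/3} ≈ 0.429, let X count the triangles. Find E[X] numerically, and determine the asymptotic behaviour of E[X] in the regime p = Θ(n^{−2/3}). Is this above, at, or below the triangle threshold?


Number of potential triangles: C(66, 3) = 45760.
Each occurs with probability p³ ≈ (0.429)³ ≈ 7.87420e-02.
By linearity: E[X] = C(66, 3)·p³ ≈ 45760 · 7.87420e-02 ≈ 3603.232.
Since α = 2/3 < 1, p = c/n^{2/3} ≫ 1/n is above the triangle threshold p ~ 1/n. Asymptotically E[X] ~ (c³/6)·n^{3(1−α)} = (7³/6)·n^{1} → ∞; triangles are abundant w.h.p.

E[X] ≈ 3603.232; in regime p = Θ(1/n^{2/3}) E[X] diverges (above the triangle threshold p ~ 1/n).


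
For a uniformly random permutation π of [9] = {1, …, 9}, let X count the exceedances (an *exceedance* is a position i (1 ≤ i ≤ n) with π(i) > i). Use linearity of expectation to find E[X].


Write X = Σ_{i=1}^{9} X_i, where X_i = 1_{π(i) > i}.
For each fixed i, π(i) is uniform over {1, …, 9} (marginal of a uniform permutation), so P[π(i) > i] = (n − i)/n. Summing: Σ_{i=1}^{9} (n − i)/n = (0 + 1 + … + 8)/9 = 9(9 − 1)/(2·9) = (9 − 1)/2.
Hence E[X] = Σ_{i=1}^{9} (9 − i)/9 = 4 ≈ 4.000000.

E[X] = 4 = 4.000000.


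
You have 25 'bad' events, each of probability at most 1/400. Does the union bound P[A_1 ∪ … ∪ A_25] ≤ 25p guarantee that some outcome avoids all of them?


Union bound: P[∪_{i=1}^{25} A_i] ≤ Σ_i P[A_i] ≤ 25·p = 25·(1/400) = 1/16.
Numerically: 1/16 ≈ 0.0625.
Is 1/16 < 1? YES.
Since P[∪ A_i] ≤ 1/16 < 1, the complement has P[∩ A_i^c] ≥ 1 − 1/16 = 15/16 > 0, so some outcome avoids every A_i.

25·p = 1/16 ≈ 0.0625; existence CERTIFIED by the union bound.


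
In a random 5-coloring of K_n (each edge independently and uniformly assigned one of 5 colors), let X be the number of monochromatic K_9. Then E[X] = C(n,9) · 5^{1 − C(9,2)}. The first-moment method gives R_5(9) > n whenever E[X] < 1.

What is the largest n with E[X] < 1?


We need C(n, 9) · 5^{1 − 36} < 1, i.e. C(n, 9) < 5^{36 − 1} = 2910383045673370361328125.
Check values of n near the boundary:
  n = 2166: C(2166, 9) = 2844037944203015677277940; 2844037944203015677277940 < 2910383045673370361328125? YES
  n = 2167: C(2167, 9) = 2855899084841489792706810; 2855899084841489792706810 < 2910383045673370361328125? YES
  n = 2168: C(2168, 9) = 2867804175977929537095120; 2867804175977929537095120 < 2910383045673370361328125? YES
  n = 2169: C(2169, 9) = 2879753360044504243499683; 2879753360044504243499683 < 2910383045673370361328125? YES
  n = 2170: C(2170, 9) = 2891746779868845075610510; 2891746779868845075610510 < 2910383045673370361328125? YES
  n = 2171: C(2171, 9) = 2903784578674959601827205; 2903784578674959601827205 < 2910383045673370361328125? YES
  n = 2172: C(2172, 9) = 2915866900084148060642020; 2915866900084148060642020 < 2910383045673370361328125? NO
The largest n with C(n, 9) < 2910383045673370361328125 is n = 2171 (where E[X] = 580756915734991920365441/582076609134674072265625 ≈ 0.997733). Hence R_5(9) > 2171, i.e. R_5(9) ≥ 2172.

Largest n = 2171; hence R_5(9) > 2171.


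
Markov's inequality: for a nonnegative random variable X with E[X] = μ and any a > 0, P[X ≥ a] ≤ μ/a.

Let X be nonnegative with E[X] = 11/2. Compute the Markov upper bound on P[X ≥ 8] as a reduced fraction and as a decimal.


μ = E[X] = 11/2, a = 8.
Markov: P[X ≥ 8] ≤ μ/a = (11/2)/8 = 11/16.
Numerically: ≈ 0.68750.
(Since a = 8 > μ = 5.50000, the bound 11/16 is < 1 and informative.)

P[X ≥ 8] ≤ 11/16 ≈ 0.68750.


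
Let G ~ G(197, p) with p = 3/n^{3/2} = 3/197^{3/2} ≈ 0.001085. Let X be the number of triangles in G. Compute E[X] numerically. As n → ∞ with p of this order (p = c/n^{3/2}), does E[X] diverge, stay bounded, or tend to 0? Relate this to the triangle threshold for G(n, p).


Number of potential triangles: C(197, 3) = 1254890.
Each occurs with probability p³ ≈ (0.001085)³ ≈ 1.2772201e-09.
By linearity: E[X] = C(197, 3)·p³ ≈ 1254890 · 1.2772201e-09 ≈ 0.00160.
Since α = 3/2 > 1, p = c/n^{3/2} = o(1/n) is below the triangle threshold p ~ 1/n. Asymptotically E[X] ~ (c³/6)·n^{3(1−α)} = (3³/6)·n^{-1.5} → 0, so by Markov's inequality G has no triangles w.h.p.

E[X] ≈ 0.00160; in regime p = Θ(1/n^{3/2}) E[X] tends to 0 (below the triangle threshold p ~ 1/n).


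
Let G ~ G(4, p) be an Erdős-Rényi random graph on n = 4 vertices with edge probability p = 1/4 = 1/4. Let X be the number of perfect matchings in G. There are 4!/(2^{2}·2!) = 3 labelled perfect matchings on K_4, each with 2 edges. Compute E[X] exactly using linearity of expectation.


K_4 has 4!/(2^{2}·2!) = 3 labelled perfect matchings.
For each such perfect matching H, let X_H = 1 if all 2 edges of H are present in G. Then P[X_H = 1] = p^{2} = (1/4)^{2} = 1/16.
By linearity: E[X] = Σ_H E[X_H] = 3 · p^{2} = 3 · 1/16 = 3/16.
Numerically: E[X] ≈ 0.1875.

E[X] = 3 · (1/4)^{2} = 3/16 ≈ 0.1875.


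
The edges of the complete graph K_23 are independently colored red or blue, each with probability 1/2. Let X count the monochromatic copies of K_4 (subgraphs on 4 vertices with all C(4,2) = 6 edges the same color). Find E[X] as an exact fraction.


Let X = Σ_S X_S over the C(23, 4) = 8855 subsets S of size 4, where X_S = 1 if the K_4 on S is monochromatic.
For a fixed S, the K_4 on S has C(4, 2) = 6 edges. P[all 6 edges red] = (1/2)^6, and likewise for blue, so P[monochromatic] = 2·(1/2)^6 = 2^{1 − 6} = 1/32.
By linearity of expectation: E[X] = C(23, 4) · 2^{1 − 6} = 8855 · 1/32 = 8855/32.
Numerically: E[X] ≈ 276.71875.

E[X] = C(23,4)·2^(1−C(4,2)) = 8855/32 ≈ 276.71875.


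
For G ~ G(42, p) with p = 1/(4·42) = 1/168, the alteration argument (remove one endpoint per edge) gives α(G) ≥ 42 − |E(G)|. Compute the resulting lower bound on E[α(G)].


E[|E(G)|] = C(42, 2)·p = 861 · (1/168) = 41/8.
E[α(G)] ≥ n − E[|E(G)|] = 42 − 41/8 = 295/8.
Numerically: ≈ 36.87500.
(This is only a lower bound; the true E[α(G)] may be larger.)

E[α(G)] ≥ 295/8 ≈ 36.87500.


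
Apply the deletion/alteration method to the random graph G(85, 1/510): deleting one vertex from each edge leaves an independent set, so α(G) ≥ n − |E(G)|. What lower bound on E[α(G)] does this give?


E[|E(G)|] = C(85, 2)·p = 3570 · (1/510) = 7.
E[α(G)] ≥ n − E[|E(G)|] = 85 − 7 = 78.
Numerically: ≈ 78.0000.
(This is only a lower bound; the true E[α(G)] may be larger.)

E[α(G)] ≥ 78 ≈ 78.0000.


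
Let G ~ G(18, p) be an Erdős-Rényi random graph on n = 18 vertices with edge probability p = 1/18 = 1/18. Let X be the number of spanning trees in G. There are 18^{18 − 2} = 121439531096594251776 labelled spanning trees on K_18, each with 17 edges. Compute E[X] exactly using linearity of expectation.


K_18 has 18^{18 − 2} = 121439531096594251776 labelled spanning trees.
For each such spanning tree H, let X_H = 1 if all 17 edges of H are present in G. Then P[X_H = 1] = p^{17} = (1/18)^{17} = 1/2185911559738696531968.
By linearity of expectation: E[X] = Σ_H E[X_H] = 121439531096594251776 · p^{17} = 121439531096594251776 · 1/2185911559738696531968 = 1/18.
Numerically: E[X] ≈ 0.0556.

E[X] = 121439531096594251776 · (1/18)^{17} = 1/18 ≈ 0.0556.


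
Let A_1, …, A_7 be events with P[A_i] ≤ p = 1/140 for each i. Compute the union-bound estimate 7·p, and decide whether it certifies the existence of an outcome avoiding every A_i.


Union bound: P[∪_{i=1}^{7} A_i] ≤ Σ_i P[A_i] ≤ 7·p = 7·(1/140) = 1/20.
Numerically: 1/20 ≈ 0.05000.
Is 1/20 < 1? YES.
Since P[∪ A_i] ≤ 1/20 < 1, the complement has P[∩ A_i^c] ≥ 1 − 1/20 = 19/20 > 0, so some outcome avoids every A_i.

7·p = 1/20 ≈ 0.05000; existence CERTIFIED by the union bound.


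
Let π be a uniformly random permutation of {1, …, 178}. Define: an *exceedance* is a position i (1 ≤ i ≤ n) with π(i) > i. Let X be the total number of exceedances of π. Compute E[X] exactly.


Write X = Σ_{i=1}^{178} X_i, where X_i = 1_{π(i) > i}.
For each fixed i, π(i) is uniform over {1, …, 178} (marginal of a uniform permutation), so P[π(i) > i] = (n − i)/n. Summing: Σ_{i=1}^{178} (n − i)/n = (0 + 1 + … + 177)/178 = 178(178 − 1)/(2·178) = (178 − 1)/2.
Hence E[X] = Σ_{i=1}^{178} (178 − i)/178 = 177/2 ≈ 88.500.

E[X] = 177/2 = 88.500.


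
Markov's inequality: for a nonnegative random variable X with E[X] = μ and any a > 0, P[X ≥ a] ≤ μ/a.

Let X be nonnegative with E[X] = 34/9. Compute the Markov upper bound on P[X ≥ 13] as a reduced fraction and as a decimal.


μ = E[X] = 34/9, a = 13.
Markov: P[X ≥ 13] ≤ μ/a = (34/9)/13 = 34/117.
Numerically: ≈ 0.291.
(Since a = 13 > μ = 3.778, the bound 34/117 is < 1 and informative.)

P[X ≥ 13] ≤ 34/117 ≈ 0.291.


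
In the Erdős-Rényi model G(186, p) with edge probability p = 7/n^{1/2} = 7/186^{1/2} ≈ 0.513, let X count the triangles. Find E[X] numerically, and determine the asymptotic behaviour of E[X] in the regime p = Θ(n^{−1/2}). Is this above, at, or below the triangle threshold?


Number of potential triangles: C(186, 3) = 1055240.
Each occurs with probability p³ ≈ (0.513)³ ≈ 1.35215e-01.
By linearity: E[X] = C(186, 3)·p³ ≈ 1055240 · 1.35215e-01 ≈ 142684.221.
Since α = 1/2 < 1, p = c/n^{1/2} ≫ 1/n is above the triangle threshold p ~ 1/n. Asymptotically E[X] ~ (c³/6)·n^{3(1−α)} = (7³/6)·n^{1.5} → ∞; triangles are abundant w.h.p.

E[X] ≈ 142684.221; in regime p = Θ(1/n^{1/2}) E[X] diverges (above the triangle threshold p ~ 1/n).


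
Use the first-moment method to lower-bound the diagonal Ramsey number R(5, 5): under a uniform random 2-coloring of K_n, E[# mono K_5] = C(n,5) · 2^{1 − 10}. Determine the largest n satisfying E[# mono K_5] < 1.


We need C(n, 5) · 2^{1 − 10} < 1, i.e. C(n, 5) < 2^{10 − 1} = 512.
Check values of n near the boundary:
  n = 7: C(7, 5) = 21; 21 < 512? YES
  n = 8: C(8, 5) = 56; 56 < 512? YES
  n = 9: C(9, 5) = 126; 126 < 512? YES
  n = 10: C(10, 5) = 252; 252 < 512? YES
  n = 11: C(11, 5) = 462; 462 < 512? YES
  n = 12: C(12, 5) = 792; 792 < 512? NO
  n = 13: C(13, 5) = 1287; 1287 < 512? NO
The largest n with C(n, 5) < 512 is n = 11 (where E[X] = 231/256 ≈ 0.902344). Hence R(5, 5) > 11, i.e. R(5, 5) ≥ 12.

Largest n = 11; hence R(5, 5) > 11.


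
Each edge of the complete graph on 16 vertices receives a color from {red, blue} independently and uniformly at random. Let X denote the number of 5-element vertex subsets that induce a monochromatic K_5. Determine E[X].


Let X = Σ_S X_S over the C(16, 5) = 4368 subsets S of size 5, where X_S = 1 if the K_5 on S is monochromatic.
For a fixed S, the K_5 on S has C(5, 2) = 10 edges. P[all 10 edges red] = (1/2)^10, and likewise for blue, so P[monochromatic] = 2·(1/2)^10 = 2^{1 − 10} = 1/512.
By linearity: E[X] = C(16, 5) · 2^{1 − 10} = 4368 · 1/512 = 273/32.
Numerically: E[X] ≈ 8.5312.

E[X] = C(16,5)·2^(1−C(5,2)) = 273/32 ≈ 8.5312.


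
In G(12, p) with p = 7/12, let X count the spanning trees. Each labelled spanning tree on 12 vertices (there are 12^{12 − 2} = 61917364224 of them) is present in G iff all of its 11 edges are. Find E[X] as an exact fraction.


K_12 has 12^{12 − 2} = 61917364224 labelled spanning trees.
For each such spanning tree H, let X_H = 1 if all 11 edges of H are present in G. Then P[X_H = 1] = p^{11} = (7/12)^{11} = 1977326743/743008370688.
By linearity: E[X] = Σ_H E[X_H] = 61917364224 · p^{11} = 61917364224 · 1977326743/743008370688 = 1977326743/12.
Numerically: E[X] ≈ 1.648e+08.

E[X] = 61917364224 · (7/12)^{11} = 1977326743/12 ≈ 1.648e+08.


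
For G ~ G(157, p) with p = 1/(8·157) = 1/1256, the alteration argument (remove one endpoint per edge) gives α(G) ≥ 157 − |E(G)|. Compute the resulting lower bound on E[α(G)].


E[|E(G)|] = C(157, 2)·p = 12246 · (1/1256) = 39/4.
E[α(G)] ≥ n − E[|E(G)|] = 157 − 39/4 = 589/4.
Numerically: ≈ 147.25000.
(This is only a lower bound; the true E[α(G)] may be larger.)

E[α(G)] ≥ 589/4 ≈ 147.25000.


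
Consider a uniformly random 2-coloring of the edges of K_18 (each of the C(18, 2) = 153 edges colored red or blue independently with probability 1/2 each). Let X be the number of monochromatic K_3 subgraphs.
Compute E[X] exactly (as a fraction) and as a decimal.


Let X = Σ_S X_S over the C(18, 3) = 816 subsets S of size 3, where X_S = 1 if the K_3 on S is monochromatic.
For a fixed S, the K_3 on S has C(3, 2) = 3 edges. P[all 3 edges red] = (1/2)^3, and likewise for blue, so P[monochromatic] = 2·(1/2)^3 = 2^{1 − 3} = 1/4.
By linearity of expectation: E[X] = C(18, 3) · 2^{1 − 3} = 816 · 1/4 = 204.
Numerically: E[X] ≈ 204.000000.

E[X] = C(18,3)·2^(1−C(3,2)) = 204 ≈ 204.000000.


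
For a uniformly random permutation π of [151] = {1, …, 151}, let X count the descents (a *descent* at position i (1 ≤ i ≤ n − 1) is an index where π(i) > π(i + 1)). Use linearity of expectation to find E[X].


Write X = Σ X_I over i = 1, …, 150, with X_I the indicator of one descent.
There are 150 indicators.
For each fixed i, the pair (π(i), π(i+1)) is a uniformly random ordered pair of distinct values from {1, …, 151}; by symmetry P[π(i) > π(i+1)] = 1/2.
By linearity: E[X] = 150 · (1/2) = (151 − 1) · (1/2) = 75 ≈ 75.0000.

E[X] = 75 = 75.0000.


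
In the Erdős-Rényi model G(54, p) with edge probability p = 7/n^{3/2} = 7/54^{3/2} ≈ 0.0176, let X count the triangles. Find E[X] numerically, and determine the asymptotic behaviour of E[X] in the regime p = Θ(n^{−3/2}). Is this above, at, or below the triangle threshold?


Number of potential triangles: C(54, 3) = 24804.
Each occurs with probability p³ ≈ (0.0176)³ ≈ 5.48937e-06.
By linearity: E[X] = C(54, 3)·p³ ≈ 24804 · 5.48937e-06 ≈ 0.136.
Since α = 3/2 > 1, p = c/n^{3/2} = o(1/n) is below the triangle threshold p ~ 1/n. Asymptotically E[X] ~ (c³/6)·n^{3(1−α)} = (7³/6)·n^{-1.5} → 0, so by Markov's inequality G has no triangles w.h.p.

E[X] ≈ 0.136; in regime p = Θ(1/n^{3/2}) E[X] tends to 0 (below the triangle threshold p ~ 1/n).


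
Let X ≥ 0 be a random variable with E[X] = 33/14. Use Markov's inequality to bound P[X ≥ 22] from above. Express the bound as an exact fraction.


μ = E[X] = 33/14, a = 22.
Markov: P[X ≥ 22] ≤ μ/a = (33/14)/22 = 3/28.
Numerically: ≈ 0.1071.
(Since a = 22 > μ = 2.3571, the bound 3/28 is < 1 and informative.)

P[X ≥ 22] ≤ 3/28 ≈ 0.1071.


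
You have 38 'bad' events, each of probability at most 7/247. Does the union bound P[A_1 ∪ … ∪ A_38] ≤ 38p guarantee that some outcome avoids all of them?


Union bound: P[∪_{i=1}^{38} A_i] ≤ Σ_i P[A_i] ≤ 38·p = 38·(7/247) = 14/13.
Numerically: 14/13 ≈ 1.076923.
Is 14/13 < 1? NO.
Since the bound 14/13 is ≥ 1, the union bound is uninformative here; it does NOT by itself certify existence.

38·p = 14/13 ≈ 1.076923; existence NOT certified by the union bound.


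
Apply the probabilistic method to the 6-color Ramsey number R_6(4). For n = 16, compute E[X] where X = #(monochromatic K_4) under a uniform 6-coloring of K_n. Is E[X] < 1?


E[X] = C(16, 4) · 6^{1 − 6} = 1820 · 6^{−5} = 1820/7776.
As a reduced fraction: E[X] = 455/1944 ≈ 0.234.
Is E[X] < 1? YES.
Since E[X] < 1, there exists a 6-coloring of K_{16} with no monochromatic K_4; hence R_6(4) > 16.

E[X] = 455/1944 ≈ 0.234; E[X] < 1, so R_6(4) > 16.


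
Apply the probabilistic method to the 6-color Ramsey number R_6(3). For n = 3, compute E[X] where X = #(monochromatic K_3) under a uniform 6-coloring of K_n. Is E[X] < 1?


E[X] = C(3, 3) · 6^{1 − 3} = 1 · 6^{−2} = 1/36.
As a reduced fraction: E[X] = 1/36 ≈ 0.027778.
Is E[X] < 1? YES.
Since E[X] < 1, there exists a 6-coloring of K_{3} with no monochromatic K_3; hence R_6(3) > 3.

E[X] = 1/36 ≈ 0.027778; E[X] < 1, so R_6(3) > 3.


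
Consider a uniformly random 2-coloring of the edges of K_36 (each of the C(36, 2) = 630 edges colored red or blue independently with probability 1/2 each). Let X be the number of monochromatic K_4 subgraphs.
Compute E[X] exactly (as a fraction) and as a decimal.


Let X = Σ_S X_S over the C(36, 4) = 58905 subsets S of size 4, where X_S = 1 if the K_4 on S is monochromatic.
For a fixed S, the K_4 on S has C(4, 2) = 6 edges. P[all 6 edges red] = (1/2)^6, and likewise for blue, so P[monochromatic] = 2·(1/2)^6 = 2^{1 − 6} = 1/32.
By linearity: E[X] = C(36, 4) · 2^{1 − 6} = 58905 · 1/32 = 58905/32.
Numerically: E[X] ≈ 1840.781250.

E[X] = C(36,4)·2^(1−C(4,2)) = 58905/32 ≈ 1840.781250.


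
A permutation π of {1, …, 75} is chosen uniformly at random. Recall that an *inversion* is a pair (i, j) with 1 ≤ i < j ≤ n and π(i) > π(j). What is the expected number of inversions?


Write X = Σ X_I over the C(75, 2) = 2775 pairs i < j, with X_I the indicator of one inversion.
There are 2775 indicators.
For each fixed pair i < j, the values π(i) and π(j) are two distinct elements of {1, …, 75} in uniformly random order; by symmetry P[π(i) > π(j)] = 1/2.
By linearity: E[X] = 2775 · (1/2) = C(75, 2) · (1/2) = 2775/2 = 2775/2 ≈ 1387.500000.

E[X] = 2775/2 = 1387.500000.


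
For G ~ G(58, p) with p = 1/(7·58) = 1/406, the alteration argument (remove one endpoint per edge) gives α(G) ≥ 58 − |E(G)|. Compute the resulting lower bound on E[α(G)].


E[|E(G)|] = C(58, 2)·p = 1653 · (1/406) = 57/14.
E[α(G)] ≥ n − E[|E(G)|] = 58 − 57/14 = 755/14.
Numerically: ≈ 53.928571.
(This is only a lower bound; the true E[α(G)] may be larger.)

E[α(G)] ≥ 755/14 ≈ 53.928571.


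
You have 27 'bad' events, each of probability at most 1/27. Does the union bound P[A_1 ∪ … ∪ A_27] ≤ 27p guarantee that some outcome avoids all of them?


Union bound: P[∪_{i=1}^{27} A_i] ≤ Σ_i P[A_i] ≤ 27·p = 27·(1/27) = 1.
Numerically: 1 ≈ 1.0000000.
Is 1 < 1? NO.
Since the bound 1 is ≥ 1, the union bound is uninformative here; it does NOT by itself certify existence.

27·p = 1 ≈ 1.0000000; existence NOT certified by the union bound.


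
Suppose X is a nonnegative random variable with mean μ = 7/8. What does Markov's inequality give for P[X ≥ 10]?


μ = E[X] = 7/8, a = 10.
Markov: P[X ≥ 10] ≤ μ/a = (7/8)/10 = 7/80.
Numerically: ≈ 0.08750.
(Since a = 10 > μ = 0.87500, the bound 7/80 is < 1 and informative.)

P[X ≥ 10] ≤ 7/80 ≈ 0.08750.


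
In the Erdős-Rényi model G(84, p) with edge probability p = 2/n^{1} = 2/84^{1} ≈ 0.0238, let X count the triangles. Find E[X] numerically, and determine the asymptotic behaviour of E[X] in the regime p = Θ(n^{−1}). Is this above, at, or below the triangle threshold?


Number of potential triangles: C(84, 3) = 95284.
Each occurs with probability p³ ≈ (0.0238)³ ≈ 1.34975e-05.
By linearity: E[X] = C(84, 3)·p³ ≈ 95284 · 1.34975e-05 ≈ 1.286.
Here α = 1, so p = 2/n is exactly at the triangle threshold p ~ 1/n. Asymptotically E[X] → c³/6 = 2³/6 = 4/3 ≈ 1.333, a bounded constant. In this regime the triangle count is asymptotically Poisson(c³/6).

E[X] ≈ 1.286; in regime p = Θ(1/n^{1}) E[X] stays bounded (at the triangle threshold p ~ 1/n).


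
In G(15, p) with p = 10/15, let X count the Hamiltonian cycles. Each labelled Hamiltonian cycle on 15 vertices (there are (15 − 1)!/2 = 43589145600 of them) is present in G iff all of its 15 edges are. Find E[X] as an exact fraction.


K_15 has (15 − 1)!/2 = 43589145600 labelled Hamiltonian cycles.
For each such Hamiltonian cycle H, let X_H = 1 if all 15 edges of H are present in G. Then P[X_H = 1] = p^{15} = (2/3)^{15} = 32768/14348907.
By linearity: E[X] = Σ_H E[X_H] = 43589145600 · p^{15} = 43589145600 · 32768/14348907 = 5877897625600/59049.
Numerically: E[X] ≈ 9.95e+07.

E[X] = 43589145600 · (2/3)^{15} = 5877897625600/59049 ≈ 9.95e+07.


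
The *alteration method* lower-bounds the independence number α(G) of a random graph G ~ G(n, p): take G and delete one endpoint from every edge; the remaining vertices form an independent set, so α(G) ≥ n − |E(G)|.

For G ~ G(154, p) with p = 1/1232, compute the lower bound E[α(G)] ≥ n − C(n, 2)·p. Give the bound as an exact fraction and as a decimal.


E[|E(G)|] = C(154, 2)·p = 11781 · (1/1232) = 153/16.
E[α(G)] ≥ n − E[|E(G)|] = 154 − 153/16 = 2311/16.
Numerically: ≈ 144.438.
(This is only a lower bound; the true E[α(G)] may be larger.)

E[α(G)] ≥ 2311/16 ≈ 144.438.


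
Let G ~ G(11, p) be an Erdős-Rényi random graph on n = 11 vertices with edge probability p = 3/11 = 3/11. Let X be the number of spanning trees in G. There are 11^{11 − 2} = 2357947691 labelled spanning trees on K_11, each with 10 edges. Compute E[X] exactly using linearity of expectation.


K_11 has 11^{11 − 2} = 2357947691 labelled spanning trees.
For each such spanning tree H, let X_H = 1 if all 10 edges of H are present in G. Then P[X_H = 1] = p^{10} = (3/11)^{10} = 59049/25937424601.
By linearity of expectation: E[X] = Σ_H E[X_H] = 2357947691 · p^{10} = 2357947691 · 59049/25937424601 = 59049/11.
Numerically: E[X] ≈ 5.37e+03.

E[X] = 2357947691 · (3/11)^{10} = 59049/11 ≈ 5.37e+03.


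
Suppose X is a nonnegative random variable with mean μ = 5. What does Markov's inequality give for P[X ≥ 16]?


μ = E[X] = 5, a = 16.
Markov: P[X ≥ 16] ≤ μ/a = (5)/16 = 5/16.
Numerically: ≈ 0.312500.
(Since a = 16 > μ = 5.000000, the bound 5/16 is < 1 and informative.)

P[X ≥ 16] ≤ 5/16 ≈ 0.312500.


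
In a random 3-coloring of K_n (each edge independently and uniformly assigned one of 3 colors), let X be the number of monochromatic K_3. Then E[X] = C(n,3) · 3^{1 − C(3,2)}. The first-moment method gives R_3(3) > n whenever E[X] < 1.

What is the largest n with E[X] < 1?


We need C(n, 3) · 3^{1 − 3} < 1, i.e. C(n, 3) < 3^{3 − 1} = 9.
Check values of n near the boundary:
  n = 3: C(3, 3) = 1; 1 < 9? YES
  n = 4: C(4, 3) = 4; 4 < 9? YES
  n = 5: C(5, 3) = 10; 10 < 9? NO
  n = 6: C(6, 3) = 20; 20 < 9? NO
  n = 7: C(7, 3) = 35; 35 < 9? NO
The largest n with C(n, 3) < 9 is n = 4 (where E[X] = 4/9 ≈ 0.4444444). Hence R_3(3) > 4, i.e. R_3(3) ≥ 5.

Largest n = 4; hence R_3(3) > 4.


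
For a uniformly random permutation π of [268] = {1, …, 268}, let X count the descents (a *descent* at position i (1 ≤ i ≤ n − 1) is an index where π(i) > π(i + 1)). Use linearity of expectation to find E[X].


Write X = Σ X_I over i = 1, …, 267, with X_I the indicator of one descent.
There are 267 indicators.
For each fixed i, the pair (π(i), π(i+1)) is a uniformly random ordered pair of distinct values from {1, …, 268}; by symmetry P[π(i) > π(i+1)] = 1/2.
By linearity: E[X] = 267 · (1/2) = (268 − 1) · (1/2) = 267/2 ≈ 133.5000.

E[X] = 267/2 = 133.5000.


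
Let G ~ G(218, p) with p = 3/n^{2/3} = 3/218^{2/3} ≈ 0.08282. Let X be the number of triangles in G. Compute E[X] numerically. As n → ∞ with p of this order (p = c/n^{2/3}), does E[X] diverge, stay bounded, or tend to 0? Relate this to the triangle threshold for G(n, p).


Number of potential triangles: C(218, 3) = 1703016.
Each occurs with probability p³ ≈ (0.08282)³ ≈ 5.681340e-04.
By linearity: E[X] = C(218, 3)·p³ ≈ 1703016 · 5.681340e-04 ≈ 967.5413.
Since α = 2/3 < 1, p = c/n^{2/3} ≫ 1/n is above the triangle threshold p ~ 1/n. Asymptotically E[X] ~ (c³/6)·n^{3(1−α)} = (3³/6)·n^{1} → ∞; triangles are abundant w.h.p.

E[X] ≈ 967.5413; in regime p = Θ(1/n^{2/3}) E[X] diverges (above the triangle threshold p ~ 1/n).


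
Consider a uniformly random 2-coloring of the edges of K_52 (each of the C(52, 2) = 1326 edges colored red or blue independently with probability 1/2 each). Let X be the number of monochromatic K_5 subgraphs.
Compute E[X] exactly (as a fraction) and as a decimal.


Let X = Σ_S X_S over the C(52, 5) = 2598960 subsets S of size 5, where X_S = 1 if the K_5 on S is monochromatic.
For a fixed S, the K_5 on S has C(5, 2) = 10 edges. P[all 10 edges red] = (1/2)^10, and likewise for blue, so P[monochromatic] = 2·(1/2)^10 = 2^{1 − 10} = 1/512.
By linearity of expectation: E[X] = C(52, 5) · 2^{1 − 10} = 2598960 · 1/512 = 162435/32.
Numerically: E[X] ≈ 5076.09375.

E[X] = C(52,5)·2^(1−C(5,2)) = 162435/32 ≈ 5076.09375.


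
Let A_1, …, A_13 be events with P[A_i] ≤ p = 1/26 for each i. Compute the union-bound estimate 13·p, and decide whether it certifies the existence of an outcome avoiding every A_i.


Union bound: P[∪_{i=1}^{13} A_i] ≤ Σ_i P[A_i] ≤ 13·p = 13·(1/26) = 1/2.
Numerically: 1/2 ≈ 0.5000000.
Is 1/2 < 1? YES.
Since P[∪ A_i] ≤ 1/2 < 1, the complement has P[∩ A_i^c] ≥ 1 − 1/2 = 1/2 > 0, so some outcome avoids every A_i.

13·p = 1/2 ≈ 0.5000000; existence CERTIFIED by the union bound.


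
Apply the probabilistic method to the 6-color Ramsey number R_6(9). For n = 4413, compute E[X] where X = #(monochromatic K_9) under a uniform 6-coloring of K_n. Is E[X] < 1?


E[X] = C(4413, 9) · 6^{1 − 36} = 1734990840325017881257917265 · 6^{−35} = 1734990840325017881257917265/1719070799748422591028658176.
As a reduced fraction: E[X] = 1734990840325017881257917265/1719070799748422591028658176 ≈ 1.0093.
Is E[X] < 1? NO.
Since E[X] ≥ 1, the first-moment bound is inconclusive at n = 4413; it does NOT by itself certify R_6(9) > 4413.

E[X] = 1734990840325017881257917265/1719070799748422591028658176 ≈ 1.0093; E[X] ≥ 1; first-moment method inconclusive here.


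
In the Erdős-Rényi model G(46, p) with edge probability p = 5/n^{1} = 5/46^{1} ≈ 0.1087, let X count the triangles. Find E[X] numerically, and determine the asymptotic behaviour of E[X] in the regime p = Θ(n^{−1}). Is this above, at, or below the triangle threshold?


Number of potential triangles: C(46, 3) = 15180.
Each occurs with probability p³ ≈ (0.1087)³ ≈ 1.284211e-03.
By linearity: E[X] = C(46, 3)·p³ ≈ 15180 · 1.284211e-03 ≈ 19.4943.
Here α = 1, so p = 5/n is exactly at the triangle threshold p ~ 1/n. Asymptotically E[X] → c³/6 = 5³/6 = 125/6 ≈ 20.8333, a bounded constant. In this regime the triangle count is asymptotically Poisson(c³/6).

E[X] ≈ 19.4943; in regime p = Θ(1/n^{1}) E[X] stays bounded (at the triangle threshold p ~ 1/n).


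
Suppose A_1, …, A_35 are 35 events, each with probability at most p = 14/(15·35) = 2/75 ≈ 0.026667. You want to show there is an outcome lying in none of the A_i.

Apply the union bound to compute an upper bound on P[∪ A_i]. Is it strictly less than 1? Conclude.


Union bound: P[∪_{i=1}^{35} A_i] ≤ Σ_i P[A_i] ≤ 35·p = 35·(2/75) = 14/15.
Numerically: 14/15 ≈ 0.933333.
Is 14/15 < 1? YES.
Since P[∪ A_i] ≤ 14/15 < 1, the complement has P[∩ A_i^c] ≥ 1 − 14/15 = 1/15 > 0, so some outcome avoids every A_i.

35·p = 14/15 ≈ 0.933333; existence CERTIFIED by the union bound.


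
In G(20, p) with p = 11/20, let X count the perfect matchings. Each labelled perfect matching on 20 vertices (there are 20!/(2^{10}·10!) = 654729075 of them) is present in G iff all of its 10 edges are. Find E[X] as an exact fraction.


K_20 has 20!/(2^{10}·10!) = 654729075 labelled perfect matchings.
For each such perfect matching H, let X_H = 1 if all 10 edges of H are present in G. Then P[X_H = 1] = p^{10} = (11/20)^{10} = 25937424601/10240000000000.
By linearity of expectation: E[X] = Σ_H E[X_H] = 654729075 · p^{10} = 654729075 · 25937424601/10240000000000 = 679279440675798963/409600000000.
Numerically: E[X] ≈ 1.6584e+06.

E[X] = 654729075 · (11/20)^{10} = 679279440675798963/409600000000 ≈ 1.6584e+06.


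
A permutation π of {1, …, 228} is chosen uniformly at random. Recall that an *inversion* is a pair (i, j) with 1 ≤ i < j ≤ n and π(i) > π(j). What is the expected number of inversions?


Write X = Σ X_I over the C(228, 2) = 25878 pairs i < j, with X_I the indicator of one inversion.
There are 25878 indicators.
For each fixed pair i < j, the values π(i) and π(j) are two distinct elements of {1, …, 228} in uniformly random order; by symmetry P[π(i) > π(j)] = 1/2.
By linearity: E[X] = 25878 · (1/2) = C(228, 2) · (1/2) = 25878/2 = 12939 ≈ 12939.000.

E[X] = 12939 = 12939.000.


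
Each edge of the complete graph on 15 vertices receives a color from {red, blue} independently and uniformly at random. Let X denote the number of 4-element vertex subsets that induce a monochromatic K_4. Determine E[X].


Let X = Σ_S X_S over the C(15, 4) = 1365 subsets S of size 4, where X_S = 1 if the K_4 on S is monochromatic.
For a fixed S, the K_4 on S has C(4, 2) = 6 edges. P[all 6 edges red] = (1/2)^6, and likewise for blue, so P[monochromatic] = 2·(1/2)^6 = 2^{1 − 6} = 1/32.
By linearity: E[X] = C(15, 4) · 2^{1 − 6} = 1365 · 1/32 = 1365/32.
Numerically: E[X] ≈ 42.656250.

E[X] = C(15,4)·2^(1−C(4,2)) = 1365/32 ≈ 42.656250.


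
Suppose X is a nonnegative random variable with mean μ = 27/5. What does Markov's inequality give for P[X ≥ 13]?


μ = E[X] = 27/5, a = 13.
Markov: P[X ≥ 13] ≤ μ/a = (27/5)/13 = 27/65.
Numerically: ≈ 0.415.
(Since a = 13 > μ = 5.400, the bound 27/65 is < 1 and informative.)

P[X ≥ 13] ≤ 27/65 ≈ 0.415.


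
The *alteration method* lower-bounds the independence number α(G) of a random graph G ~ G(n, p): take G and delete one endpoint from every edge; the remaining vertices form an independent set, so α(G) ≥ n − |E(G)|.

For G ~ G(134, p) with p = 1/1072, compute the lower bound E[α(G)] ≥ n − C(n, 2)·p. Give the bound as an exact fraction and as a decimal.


E[|E(G)|] = C(134, 2)·p = 8911 · (1/1072) = 133/16.
E[α(G)] ≥ n − E[|E(G)|] = 134 − 133/16 = 2011/16.
Numerically: ≈ 125.6875.
(This is only a lower bound; the true E[α(G)] may be larger.)

E[α(G)] ≥ 2011/16 ≈ 125.6875.


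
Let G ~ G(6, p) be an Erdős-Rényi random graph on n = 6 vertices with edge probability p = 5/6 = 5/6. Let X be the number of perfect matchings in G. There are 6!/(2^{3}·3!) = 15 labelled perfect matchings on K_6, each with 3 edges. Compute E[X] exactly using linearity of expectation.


K_6 has 6!/(2^{3}·3!) = 15 labelled perfect matchings.
For each such perfect matching H, let X_H = 1 if all 3 edges of H are present in G. Then P[X_H = 1] = p^{3} = (5/6)^{3} = 125/216.
By linearity: E[X] = Σ_H E[X_H] = 15 · p^{3} = 15 · 125/216 = 625/72.
Numerically: E[X] ≈ 8.68056.

E[X] = 15 · (5/6)^{3} = 625/72 ≈ 8.68056.


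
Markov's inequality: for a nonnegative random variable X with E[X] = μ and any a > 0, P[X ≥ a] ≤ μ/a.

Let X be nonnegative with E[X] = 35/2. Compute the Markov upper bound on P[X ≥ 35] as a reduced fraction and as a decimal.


μ = E[X] = 35/2, a = 35.
Markov: P[X ≥ 35] ≤ μ/a = (35/2)/35 = 1/2.
Numerically: ≈ 0.5000.
(Since a = 35 > μ = 17.5000, the bound 1/2 is < 1 and informative.)

P[X ≥ 35] ≤ 1/2 ≈ 0.5000.


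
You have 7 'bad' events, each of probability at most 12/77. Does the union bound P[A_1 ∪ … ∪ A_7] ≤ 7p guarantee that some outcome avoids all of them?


Union bound: P[∪_{i=1}^{7} A_i] ≤ Σ_i P[A_i] ≤ 7·p = 7·(12/77) = 12/11.
Numerically: 12/11 ≈ 1.09091.
Is 12/11 < 1? NO.
Since the bound 12/11 is ≥ 1, the union bound is uninformative here; it does NOT by itself certify existence.

7·p = 12/11 ≈ 1.09091; existence NOT certified by the union bound.


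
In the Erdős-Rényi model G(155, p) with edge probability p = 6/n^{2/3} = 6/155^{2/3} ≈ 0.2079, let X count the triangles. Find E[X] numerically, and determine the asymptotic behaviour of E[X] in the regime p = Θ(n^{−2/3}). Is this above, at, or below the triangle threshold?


Number of potential triangles: C(155, 3) = 608685.
Each occurs with probability p³ ≈ (0.2079)³ ≈ 8.990635e-03.
By linearity: E[X] = C(155, 3)·p³ ≈ 608685 · 8.990635e-03 ≈ 5472.4645.
Since α = 2/3 < 1, p = c/n^{2/3} ≫ 1/n is above the triangle threshold p ~ 1/n. Asymptotically E[X] ~ (c³/6)·n^{3(1−α)} = (6³/6)·n^{1} → ∞; triangles are abundant w.h.p.

E[X] ≈ 5472.4645; in regime p = Θ(1/n^{2/3}) E[X] diverges (above the triangle threshold p ~ 1/n).


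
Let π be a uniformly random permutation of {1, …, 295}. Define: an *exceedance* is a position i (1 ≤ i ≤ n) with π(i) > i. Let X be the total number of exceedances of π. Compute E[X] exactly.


Write X = Σ_{i=1}^{295} X_i, where X_i = 1_{π(i) > i}.
For each fixed i, π(i) is uniform over {1, …, 295} (marginal of a uniform permutation), so P[π(i) > i] = (n − i)/n. Summing: Σ_{i=1}^{295} (n − i)/n = (0 + 1 + … + 294)/295 = 295(295 − 1)/(2·295) = (295 − 1)/2.
Hence E[X] = Σ_{i=1}^{295} (295 − i)/295 = 147 ≈ 147.0000.

E[X] = 147 = 147.0000.


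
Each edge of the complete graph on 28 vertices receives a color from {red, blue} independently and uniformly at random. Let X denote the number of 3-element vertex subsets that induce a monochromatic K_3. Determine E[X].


Let X = Σ_S X_S over the C(28, 3) = 3276 subsets S of size 3, where X_S = 1 if the K_3 on S is monochromatic.
For a fixed S, the K_3 on S has C(3, 2) = 3 edges. P[all 3 edges red] = (1/2)^3, and likewise for blue, so P[monochromatic] = 2·(1/2)^3 = 2^{1 − 3} = 1/4.
Summing: E[X] = C(28, 3) · 2^{1 − 3} = 3276 · 1/4 = 819.
Numerically: E[X] ≈ 819.00000.

E[X] = C(28,3)·2^(1−C(3,2)) = 819 ≈ 819.00000.


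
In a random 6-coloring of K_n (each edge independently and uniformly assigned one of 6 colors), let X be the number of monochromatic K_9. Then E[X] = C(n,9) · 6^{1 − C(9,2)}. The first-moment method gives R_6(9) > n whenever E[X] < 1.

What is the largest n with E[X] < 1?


We need C(n, 9) · 6^{1 − 36} < 1, i.e. C(n, 9) < 6^{36 − 1} = 1719070799748422591028658176.
Check values of n near the boundary:
  n = 4403: C(4403, 9) = 1699894433046281918452233150; 1699894433046281918452233150 < 1719070799748422591028658176? YES
  n = 4404: C(4404, 9) = 1703375445537161676647015880; 1703375445537161676647015880 < 1719070799748422591028658176? YES
  n = 4405: C(4405, 9) = 1706862792900636302463627150; 1706862792900636302463627150 < 1719070799748422591028658176? YES
  n = 4406: C(4406, 9) = 1710356485221788389505285700; 1710356485221788389505285700 < 1719070799748422591028658176? YES
  n = 4407: C(4407, 9) = 1713856532599459170657070050; 1713856532599459170657070050 < 1719070799748422591028658176? YES
  n = 4408: C(4408, 9) = 1717362945146264156457459600; 1717362945146264156457459600 < 1719070799748422591028658176? YES
  n = 4409: C(4409, 9) = 1720875732988608787686577131; 1720875732988608787686577131 < 1719070799748422591028658176? NO
  n = 4410: C(4410, 9) = 1724394906266704102180823710; 1724394906266704102180823710 < 1719070799748422591028658176? NO
  n = 4411: C(4411, 9) = 1727920475134582415883601405; 1727920475134582415883601405 < 1719070799748422591028658176? NO
The largest n with C(n, 9) < 1719070799748422591028658176 is n = 4408 (where E[X] = 35778394690547169926197075/35813974994758803979763712 ≈ 0.99901). Hence R_6(9) > 4408, i.e. R_6(9) ≥ 4409.

Largest n = 4408; hence R_6(9) > 4408.


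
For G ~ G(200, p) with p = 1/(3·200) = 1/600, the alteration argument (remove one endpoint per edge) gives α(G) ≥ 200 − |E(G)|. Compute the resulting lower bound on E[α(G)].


E[|E(G)|] = C(200, 2)·p = 19900 · (1/600) = 199/6.
E[α(G)] ≥ n − E[|E(G)|] = 200 − 199/6 = 1001/6.
Numerically: ≈ 166.833333.
(This is only a lower bound; the true E[α(G)] may be larger.)

E[α(G)] ≥ 1001/6 ≈ 166.833333.


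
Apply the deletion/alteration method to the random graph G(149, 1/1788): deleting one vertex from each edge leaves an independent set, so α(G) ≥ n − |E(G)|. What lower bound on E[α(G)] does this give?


E[|E(G)|] = C(149, 2)·p = 11026 · (1/1788) = 37/6.
E[α(G)] ≥ n − E[|E(G)|] = 149 − 37/6 = 857/6.
Numerically: ≈ 142.83333.
(This is only a lower bound; the true E[α(G)] may be larger.)

E[α(G)] ≥ 857/6 ≈ 142.83333.


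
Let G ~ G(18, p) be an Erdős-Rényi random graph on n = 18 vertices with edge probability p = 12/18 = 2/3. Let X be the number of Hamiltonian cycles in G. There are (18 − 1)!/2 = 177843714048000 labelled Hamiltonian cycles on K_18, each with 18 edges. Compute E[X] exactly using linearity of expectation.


K_18 has (18 − 1)!/2 = 177843714048000 labelled Hamiltonian cycles.
For each such Hamiltonian cycle H, let X_H = 1 if all 18 edges of H are present in G. Then P[X_H = 1] = p^{18} = (2/3)^{18} = 262144/387420489.
Summing the indicators: E[X] = Σ_H E[X_H] = 177843714048000 · p^{18} = 177843714048000 · 262144/387420489 = 63951526166528000/531441.
Numerically: E[X] ≈ 1.20336e+11.

E[X] = 177843714048000 · (2/3)^{18} = 63951526166528000/531441 ≈ 1.20336e+11.


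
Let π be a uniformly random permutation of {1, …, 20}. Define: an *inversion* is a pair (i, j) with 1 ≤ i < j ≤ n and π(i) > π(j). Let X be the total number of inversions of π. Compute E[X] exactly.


Write X = Σ X_I over the C(20, 2) = 190 pairs i < j, with X_I the indicator of one inversion.
There are 190 indicators.
For each fixed pair i < j, the values π(i) and π(j) are two distinct elements of {1, …, 20} in uniformly random order; by symmetry P[π(i) > π(j)] = 1/2.
By linearity: E[X] = 190 · (1/2) = C(20, 2) · (1/2) = 190/2 = 95 ≈ 95.000000.

E[X] = 95 = 95.000000.
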